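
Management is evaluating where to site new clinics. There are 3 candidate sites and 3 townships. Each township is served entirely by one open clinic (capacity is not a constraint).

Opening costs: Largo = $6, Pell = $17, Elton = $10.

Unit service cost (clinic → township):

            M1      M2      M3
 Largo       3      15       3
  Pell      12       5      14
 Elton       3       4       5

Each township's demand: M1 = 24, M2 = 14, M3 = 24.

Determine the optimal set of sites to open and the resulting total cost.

For any fixed open set, each township goes to its cheapest open site; total = fixed + service.
{Largo, Elton}: M1→Largo 3·24=72, M2→Elton 4·14=56, M3→Largo 3·24=72. Service 200; fixed 16; total 216.
{Largo, Pell, Elton}: service 200 + fixed 33 = 233
{Largo, Pell}: service 214 + fixed 23 = 237
{Largo}: service 354 + fixed 6 = 360
No other subset beats 216.

Open Largo and Elton; minimum total cost 216.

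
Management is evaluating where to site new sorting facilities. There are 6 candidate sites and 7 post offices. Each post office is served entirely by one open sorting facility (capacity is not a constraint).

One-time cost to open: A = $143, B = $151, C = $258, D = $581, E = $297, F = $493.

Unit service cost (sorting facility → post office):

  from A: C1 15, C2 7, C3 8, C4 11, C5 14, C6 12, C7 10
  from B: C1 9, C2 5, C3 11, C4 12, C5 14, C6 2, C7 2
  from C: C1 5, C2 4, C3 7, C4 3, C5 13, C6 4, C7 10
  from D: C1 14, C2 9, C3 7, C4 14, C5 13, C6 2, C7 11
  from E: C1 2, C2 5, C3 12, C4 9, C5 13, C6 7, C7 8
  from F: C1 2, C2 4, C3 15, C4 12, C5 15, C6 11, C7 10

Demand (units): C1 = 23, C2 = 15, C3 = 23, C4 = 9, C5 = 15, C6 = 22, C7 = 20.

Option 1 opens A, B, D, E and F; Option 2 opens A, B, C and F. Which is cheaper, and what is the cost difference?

Option 1: {A, B, D, E, F}: C1→E 2·23=46, C2→F 4·15=60, C3→D 7·23=161, C4→E 9·9=81, C5→D 13·15=195, C6→B 2·22=44, C7→B 2·20=40. Service 627; fixed 1665; total 2292.
Option 2: {A, B, C, F}: C1→F 2·23=46, C2→C 4·15=60, C3→C 7·23=161, C4→C 3·9=27, C5→C 13·15=195, C6→B 2·22=44, C7→B 2·20=40. Service 573; fixed 1045; total 1618.
Difference: |2292 − 1618| = 674.

Option 2 is cheaper by 674.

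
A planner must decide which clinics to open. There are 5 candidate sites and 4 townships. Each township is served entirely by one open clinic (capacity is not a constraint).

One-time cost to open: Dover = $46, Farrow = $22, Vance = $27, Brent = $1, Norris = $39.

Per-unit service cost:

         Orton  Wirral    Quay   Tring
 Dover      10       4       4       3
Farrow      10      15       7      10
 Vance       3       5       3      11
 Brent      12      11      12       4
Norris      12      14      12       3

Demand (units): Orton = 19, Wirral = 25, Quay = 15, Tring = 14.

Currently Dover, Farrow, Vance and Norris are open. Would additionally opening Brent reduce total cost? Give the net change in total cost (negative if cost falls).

Current service cost with {Dover, Farrow, Vance, Norris}: 244.
Adding Brent: each township re-picks its cheapest; new service cost 244, saving 0.
Extra fixed cost: 1. Net change = 1 − 0 = 1.
(Totals: 378 → 379.)

No — net change +1 (cost rises by 1).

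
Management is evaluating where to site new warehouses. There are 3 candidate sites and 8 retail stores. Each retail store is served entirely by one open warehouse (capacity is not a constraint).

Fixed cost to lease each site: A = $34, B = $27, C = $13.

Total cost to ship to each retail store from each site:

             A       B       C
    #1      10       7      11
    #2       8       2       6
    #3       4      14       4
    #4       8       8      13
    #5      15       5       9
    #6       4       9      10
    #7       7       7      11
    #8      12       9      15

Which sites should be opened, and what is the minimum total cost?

Open B only; minimum total cost 88.

For any fixed open set, each retail store goes to its cheapest open site; total = fixed + service.
{B}: #1→B 7, #2→B 2, #3→B 14, #4→B 8, #5→B 5, #6→B 9, #7→B 7, #8→B 9. Service 61; fixed 27; total 88.
{B, C}: service 51 + fixed 40 = 91
{C}: service 79 + fixed 13 = 92
{A, B, C}: #1→B 7, #2→B 2, #3→A 4, #4→A 8, #5→B 5, #6→A 4, #7→A 7, #8→B 9. Service 46; fixed 74; total 120.
No other subset beats 88.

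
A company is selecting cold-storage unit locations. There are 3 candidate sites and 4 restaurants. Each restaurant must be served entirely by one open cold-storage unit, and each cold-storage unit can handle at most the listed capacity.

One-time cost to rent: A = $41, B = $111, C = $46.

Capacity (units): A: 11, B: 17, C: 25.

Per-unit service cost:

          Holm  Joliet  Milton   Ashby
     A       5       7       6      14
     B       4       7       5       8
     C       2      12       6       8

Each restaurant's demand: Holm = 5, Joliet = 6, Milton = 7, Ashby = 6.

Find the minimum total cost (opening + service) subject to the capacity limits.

Minimum total cost: 218

Open {C}: Holm→C 2·5=10, Joliet→C 12·6=72, Milton→C 6·7=42, Ashby→C 8·6=48.
Loads: C carries 24/25. Service 172; fixed 46; total 218.
Next best feasible plan costs 229.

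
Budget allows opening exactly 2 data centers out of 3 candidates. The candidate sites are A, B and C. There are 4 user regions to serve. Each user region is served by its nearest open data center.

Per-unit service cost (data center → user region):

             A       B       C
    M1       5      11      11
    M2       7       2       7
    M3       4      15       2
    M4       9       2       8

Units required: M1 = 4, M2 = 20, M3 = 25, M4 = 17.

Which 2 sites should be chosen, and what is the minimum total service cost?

Choose B and C; total service cost 168.

With exactly 2 open, each user region uses its cheapest among the chosen.
{B, C}: M1→B 11·4=44, M2→B 2·20=40, M3→C 2·25=50, M4→B 2·17=34. Service cost 168.
{A, B}: service cost 194
{A, C}: service cost 346
Among all 3 size-2 choices, {B, C} is lowest.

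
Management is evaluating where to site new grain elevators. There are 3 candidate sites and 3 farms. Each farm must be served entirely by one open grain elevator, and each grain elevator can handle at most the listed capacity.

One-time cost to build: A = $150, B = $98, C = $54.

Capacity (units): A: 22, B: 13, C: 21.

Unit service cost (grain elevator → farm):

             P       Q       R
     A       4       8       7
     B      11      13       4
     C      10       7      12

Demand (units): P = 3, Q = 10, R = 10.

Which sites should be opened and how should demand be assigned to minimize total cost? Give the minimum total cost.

Open {B, C}: P→C 10·3=30, Q→C 7·10=70, R→B 4·10=40.
Loads: B carries 10/13, C carries 13/21. Service 140; fixed 152; total 292.
Next best feasible plan costs 295.

Minimum total cost: 292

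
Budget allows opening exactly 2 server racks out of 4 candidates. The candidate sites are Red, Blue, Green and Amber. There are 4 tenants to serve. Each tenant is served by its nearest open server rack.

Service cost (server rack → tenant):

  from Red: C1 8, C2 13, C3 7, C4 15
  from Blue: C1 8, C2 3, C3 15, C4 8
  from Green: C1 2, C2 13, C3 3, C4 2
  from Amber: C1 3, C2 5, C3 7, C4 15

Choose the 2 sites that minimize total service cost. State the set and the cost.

Choose Blue and Green; total service cost 10.

With exactly 2 open, each tenant uses its cheapest among the chosen.
{Blue, Green}: C1→Green 2, C2→Blue 3, C3→Green 3, C4→Green 2. Service cost 10.
{Green, Amber}: service cost 12
{Red, Green}: service cost 20
Among all 6 size-2 choices, {Blue, Green} is lowest.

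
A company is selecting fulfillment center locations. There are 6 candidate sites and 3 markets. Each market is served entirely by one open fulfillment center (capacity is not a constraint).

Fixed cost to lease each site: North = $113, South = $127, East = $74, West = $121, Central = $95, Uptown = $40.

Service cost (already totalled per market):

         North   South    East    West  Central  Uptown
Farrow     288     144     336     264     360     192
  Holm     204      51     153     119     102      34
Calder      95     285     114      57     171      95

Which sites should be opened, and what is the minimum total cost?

Open Uptown only; minimum total cost 361.

For any fixed open set, each market goes to its cheapest open site; total = fixed + service.
{Uptown}: Farrow→Uptown 192, Holm→Uptown 34, Calder→Uptown 95. Service 321; fixed 40; total 361.
{East, Uptown}: service 321 + fixed 114 = 435
{South, Uptown}: service 273 + fixed 167 = 440
{North, South, East, West, Central, Uptown}: service 235 + fixed 570 = 805
No other subset beats 361.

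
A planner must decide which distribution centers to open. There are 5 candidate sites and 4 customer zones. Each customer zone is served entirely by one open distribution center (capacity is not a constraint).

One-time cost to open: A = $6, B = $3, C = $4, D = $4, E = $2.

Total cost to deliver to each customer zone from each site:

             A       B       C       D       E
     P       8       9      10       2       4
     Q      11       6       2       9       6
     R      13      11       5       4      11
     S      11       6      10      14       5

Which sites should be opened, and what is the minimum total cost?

For any fixed open set, each customer zone goes to its cheapest open site; total = fixed + service.
{C, E}: P→E 4, Q→C 2, R→C 5, S→E 5. Service 16; fixed 6; total 22.
{C, D, E}: service 13 + fixed 10 = 23
{D, E}: service 17 + fixed 6 = 23
{A, B, C, D, E}: P→D 2, Q→C 2, R→D 4, S→E 5. Service 13; fixed 19; total 32.
No other subset beats 22.

Open C and E; minimum total cost 22.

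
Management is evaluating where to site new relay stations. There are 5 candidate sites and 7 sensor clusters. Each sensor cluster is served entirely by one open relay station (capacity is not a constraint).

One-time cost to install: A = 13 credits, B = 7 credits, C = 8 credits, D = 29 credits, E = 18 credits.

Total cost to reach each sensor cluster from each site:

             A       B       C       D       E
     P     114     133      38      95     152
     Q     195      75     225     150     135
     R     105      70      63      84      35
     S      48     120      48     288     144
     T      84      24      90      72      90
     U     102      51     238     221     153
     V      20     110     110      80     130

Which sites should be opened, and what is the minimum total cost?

For any fixed open set, each sensor cluster goes to its cheapest open site; total = fixed + service.
{A, B, C, E}: P→C 38, Q→B 75, R→E 35, S→A 48, T→B 24, U→B 51, V→A 20. Service 291; fixed 46; total 337.
{A, B, C}: service 319 + fixed 28 = 347
{A, B, C, D, E}: P→C 38, Q→B 75, R→E 35, S→A 48, T→B 24, U→B 51, V→A 20. Service 291; fixed 75; total 366.
{B}: P→B 133, Q→B 75, R→B 70, S→B 120, T→B 24, U→B 51, V→B 110. Service 583; fixed 7; total 590.
No other subset beats 337.

Open A, B, C and E; minimum total cost 337.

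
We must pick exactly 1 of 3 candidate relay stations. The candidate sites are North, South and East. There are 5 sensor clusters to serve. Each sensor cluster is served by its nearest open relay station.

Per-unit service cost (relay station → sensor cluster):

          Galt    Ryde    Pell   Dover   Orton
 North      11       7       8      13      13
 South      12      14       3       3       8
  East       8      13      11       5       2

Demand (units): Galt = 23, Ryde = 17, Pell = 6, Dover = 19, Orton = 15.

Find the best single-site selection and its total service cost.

With exactly 1 open, each sensor cluster uses its cheapest among the chosen.
{East}: Galt→East 8·23=184, Ryde→East 13·17=221, Pell→East 11·6=66, Dover→East 5·19=95, Orton→East 2·15=30. Service cost 596.
{South}: service cost 709
{North}: service cost 862
Among all 3 size-1 choices, {East} is lowest.

Choose East only; total service cost 596.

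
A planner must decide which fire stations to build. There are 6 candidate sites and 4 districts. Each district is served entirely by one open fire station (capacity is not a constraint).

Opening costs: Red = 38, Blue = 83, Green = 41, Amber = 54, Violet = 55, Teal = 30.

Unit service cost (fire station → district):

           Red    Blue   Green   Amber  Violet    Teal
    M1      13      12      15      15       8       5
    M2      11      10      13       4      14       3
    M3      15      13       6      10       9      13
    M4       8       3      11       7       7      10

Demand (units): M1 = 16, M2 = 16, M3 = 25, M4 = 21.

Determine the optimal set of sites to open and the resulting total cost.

For any fixed open set, each district goes to its cheapest open site; total = fixed + service.
{Blue, Green, Teal}: M1→Teal 5·16=80, M2→Teal 3·16=48, M3→Green 6·25=150, M4→Blue 3·21=63. Service 341; fixed 154; total 495.
{Red, Blue, Green, Teal}: M1→Teal 5·16=80, M2→Teal 3·16=48, M3→Green 6·25=150, M4→Blue 3·21=63. Service 341; fixed 192; total 533.
{Blue, Green, Amber, Teal}: M1→Teal 5·16=80, M2→Teal 3·16=48, M3→Green 6·25=150, M4→Blue 3·21=63. Service 341; fixed 208; total 549.
{Red, Blue, Green, Amber, Violet, Teal}: service 341 + fixed 301 = 642
No other subset beats 495.

Open Blue, Green and Teal; minimum total cost 495.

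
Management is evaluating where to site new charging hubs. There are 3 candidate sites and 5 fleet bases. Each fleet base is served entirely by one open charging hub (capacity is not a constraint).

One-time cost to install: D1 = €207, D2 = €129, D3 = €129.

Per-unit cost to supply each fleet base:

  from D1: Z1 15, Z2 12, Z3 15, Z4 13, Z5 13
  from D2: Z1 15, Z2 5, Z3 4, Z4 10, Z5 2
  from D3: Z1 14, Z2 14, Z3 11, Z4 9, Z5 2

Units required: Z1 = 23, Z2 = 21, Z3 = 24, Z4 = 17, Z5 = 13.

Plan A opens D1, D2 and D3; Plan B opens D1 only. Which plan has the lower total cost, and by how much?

Plan A is cheaper by 387.

Plan A: {D1, D2, D3}: Z1→D3 14·23=322, Z2→D2 5·21=105, Z3→D2 4·24=96, Z4→D3 9·17=153, Z5→D2 2·13=26. Service 702; fixed 465; total 1167.
Plan B: {D1}: Z1→D1 15·23=345, Z2→D1 12·21=252, Z3→D1 15·24=360, Z4→D1 13·17=221, Z5→D1 13·13=169. Service 1347; fixed 207; total 1554.
Difference: |1167 − 1554| = 387.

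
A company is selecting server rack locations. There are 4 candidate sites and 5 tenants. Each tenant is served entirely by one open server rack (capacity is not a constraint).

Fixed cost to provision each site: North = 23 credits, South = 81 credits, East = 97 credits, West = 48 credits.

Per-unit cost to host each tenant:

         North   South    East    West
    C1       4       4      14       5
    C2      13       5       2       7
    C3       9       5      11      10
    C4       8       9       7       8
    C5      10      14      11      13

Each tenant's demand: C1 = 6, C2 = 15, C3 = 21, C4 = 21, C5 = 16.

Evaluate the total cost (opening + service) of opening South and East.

Each tenant is assigned to its cheapest site among the open ones.
{South, East}: C1→South 4·6=24, C2→East 2·15=30, C3→South 5·21=105, C4→East 7·21=147, C5→East 11·16=176. Service 482; fixed 178; total 660.

Total cost: 660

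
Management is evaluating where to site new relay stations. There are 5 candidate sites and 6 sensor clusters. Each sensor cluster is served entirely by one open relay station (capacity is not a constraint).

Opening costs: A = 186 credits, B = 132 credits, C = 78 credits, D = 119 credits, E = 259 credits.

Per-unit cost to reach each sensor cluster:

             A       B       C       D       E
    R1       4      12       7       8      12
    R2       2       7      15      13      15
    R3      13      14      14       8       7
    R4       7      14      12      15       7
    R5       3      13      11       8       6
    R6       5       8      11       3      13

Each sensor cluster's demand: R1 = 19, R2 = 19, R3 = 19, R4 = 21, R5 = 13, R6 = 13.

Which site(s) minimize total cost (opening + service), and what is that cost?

Open A and D; minimum total cost 796.

For any fixed open set, each sensor cluster goes to its cheapest open site; total = fixed + service.
{A, D}: R1→A 4·19=76, R2→A 2·19=38, R3→D 8·19=152, R4→A 7·21=147, R5→A 3·13=39, R6→D 3·13=39. Service 491; fixed 305; total 796.
{A}: R1→A 4·19=76, R2→A 2·19=38, R3→A 13·19=247, R4→A 7·21=147, R5→A 3·13=39, R6→A 5·13=65. Service 612; fixed 186; total 798.
{A, C, D}: service 491 + fixed 383 = 874
{A, B, C, D, E}: service 472 + fixed 774 = 1246
No other subset beats 796.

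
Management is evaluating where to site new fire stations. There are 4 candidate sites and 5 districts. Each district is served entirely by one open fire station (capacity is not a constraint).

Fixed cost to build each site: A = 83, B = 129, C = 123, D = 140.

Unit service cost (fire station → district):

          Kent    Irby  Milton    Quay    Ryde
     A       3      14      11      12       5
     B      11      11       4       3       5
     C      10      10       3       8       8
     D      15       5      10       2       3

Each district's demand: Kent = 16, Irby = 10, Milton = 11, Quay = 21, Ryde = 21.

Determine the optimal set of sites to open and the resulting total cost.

For any fixed open set, each district goes to its cheapest open site; total = fixed + service.
{A, D}: Kent→A 3·16=48, Irby→D 5·10=50, Milton→D 10·11=110, Quay→D 2·21=42, Ryde→D 3·21=63. Service 313; fixed 223; total 536.
{A, B}: service 370 + fixed 212 = 582
{A, C, D}: Kent→A 3·16=48, Irby→D 5·10=50, Milton→C 3·11=33, Quay→D 2·21=42, Ryde→D 3·21=63. Service 236; fixed 346; total 582.
{A, B, C, D}: service 236 + fixed 475 = 711
No other subset beats 536.

Open A and D; minimum total cost 536.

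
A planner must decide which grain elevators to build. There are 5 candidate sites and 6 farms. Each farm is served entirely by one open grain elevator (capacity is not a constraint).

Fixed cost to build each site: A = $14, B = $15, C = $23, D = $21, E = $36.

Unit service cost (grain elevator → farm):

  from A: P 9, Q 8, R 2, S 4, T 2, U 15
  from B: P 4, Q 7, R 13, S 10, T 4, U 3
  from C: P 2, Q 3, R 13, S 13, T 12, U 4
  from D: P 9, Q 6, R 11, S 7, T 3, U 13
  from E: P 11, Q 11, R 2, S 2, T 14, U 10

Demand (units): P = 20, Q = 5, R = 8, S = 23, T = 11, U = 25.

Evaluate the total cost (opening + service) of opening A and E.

Total cost: 604

Each farm is assigned to its cheapest site among the open ones.
{A, E}: P→A 9·20=180, Q→A 8·5=40, R→A 2·8=16, S→E 2·23=46, T→A 2·11=22, U→E 10·25=250. Service 554; fixed 50; total 604.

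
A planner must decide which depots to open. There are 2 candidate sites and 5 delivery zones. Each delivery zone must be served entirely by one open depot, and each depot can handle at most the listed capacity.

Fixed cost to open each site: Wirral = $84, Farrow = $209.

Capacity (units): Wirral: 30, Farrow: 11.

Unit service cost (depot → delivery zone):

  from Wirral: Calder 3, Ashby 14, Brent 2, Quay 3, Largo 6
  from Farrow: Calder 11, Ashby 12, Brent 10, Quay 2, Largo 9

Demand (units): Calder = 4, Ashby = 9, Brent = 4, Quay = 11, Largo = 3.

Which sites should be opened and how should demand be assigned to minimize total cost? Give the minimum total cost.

Minimum total cost: 472

Open {Wirral, Farrow}: Calder→Wirral 3·4=12, Ashby→Farrow 12·9=108, Brent→Wirral 2·4=8, Quay→Wirral 3·11=33, Largo→Wirral 6·3=18.
Loads: Wirral carries 22/30, Farrow carries 9/11. Service 179; fixed 293; total 472.
Next best feasible plan costs 479.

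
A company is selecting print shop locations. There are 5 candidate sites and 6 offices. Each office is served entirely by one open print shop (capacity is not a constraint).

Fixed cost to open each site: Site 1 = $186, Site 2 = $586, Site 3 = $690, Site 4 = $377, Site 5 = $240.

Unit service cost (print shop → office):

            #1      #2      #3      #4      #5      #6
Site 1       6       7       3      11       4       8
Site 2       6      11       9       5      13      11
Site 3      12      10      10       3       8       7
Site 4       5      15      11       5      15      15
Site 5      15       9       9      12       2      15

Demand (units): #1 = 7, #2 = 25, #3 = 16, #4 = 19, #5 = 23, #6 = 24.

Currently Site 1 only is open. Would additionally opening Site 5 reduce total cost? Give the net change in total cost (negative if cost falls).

Current service cost with {Site 1}: 758.
Adding Site 5: each office re-picks its cheapest; new service cost 712, saving 46.
Extra fixed cost: 240. Net change = 240 − 46 = 194.
(Totals: 944 → 1138.)

No — net change +194 (cost rises by 194).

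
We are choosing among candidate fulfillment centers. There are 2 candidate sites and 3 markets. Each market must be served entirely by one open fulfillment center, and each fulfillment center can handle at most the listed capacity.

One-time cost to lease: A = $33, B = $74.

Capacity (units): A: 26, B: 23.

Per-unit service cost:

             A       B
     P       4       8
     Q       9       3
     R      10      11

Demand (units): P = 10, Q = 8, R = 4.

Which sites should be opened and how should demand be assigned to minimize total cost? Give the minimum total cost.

Open {A}: P→A 4·10=40, Q→A 9·8=72, R→A 10·4=40.
Loads: A carries 22/26. Service 152; fixed 33; total 185.
Next best feasible plan costs 211.

Minimum total cost: 185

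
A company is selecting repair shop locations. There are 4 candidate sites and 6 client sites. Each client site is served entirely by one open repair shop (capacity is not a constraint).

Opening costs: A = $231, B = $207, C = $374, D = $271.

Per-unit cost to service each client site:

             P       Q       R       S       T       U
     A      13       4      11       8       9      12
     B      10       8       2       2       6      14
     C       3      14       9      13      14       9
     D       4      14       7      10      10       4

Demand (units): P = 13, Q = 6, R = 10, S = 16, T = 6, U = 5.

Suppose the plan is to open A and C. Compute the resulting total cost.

Total cost: 985

Each client site is assigned to its cheapest site among the open ones.
{A, C}: P→C 3·13=39, Q→A 4·6=24, R→C 9·10=90, S→A 8·16=128, T→A 9·6=54, U→C 9·5=45. Service 380; fixed 605; total 985.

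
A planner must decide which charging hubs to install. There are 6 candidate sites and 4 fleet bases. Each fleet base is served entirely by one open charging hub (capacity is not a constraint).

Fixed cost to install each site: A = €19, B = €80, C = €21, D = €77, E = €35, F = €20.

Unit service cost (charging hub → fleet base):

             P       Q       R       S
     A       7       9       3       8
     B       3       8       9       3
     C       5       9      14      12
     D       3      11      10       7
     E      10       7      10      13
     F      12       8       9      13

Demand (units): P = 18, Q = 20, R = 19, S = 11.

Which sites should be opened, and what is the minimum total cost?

For any fixed open set, each fleet base goes to its cheapest open site; total = fixed + service.
{A, B}: P→B 3·18=54, Q→B 8·20=160, R→A 3·19=57, S→B 3·11=33. Service 304; fixed 99; total 403.
{A, B, E}: service 284 + fixed 134 = 418
{A, B, F}: service 304 + fixed 119 = 423
{A, B, C, D, E, F}: P→B 3·18=54, Q→E 7·20=140, R→A 3·19=57, S→B 3·11=33. Service 284; fixed 252; total 536.
No other subset beats 403.

Open A and B; minimum total cost 403.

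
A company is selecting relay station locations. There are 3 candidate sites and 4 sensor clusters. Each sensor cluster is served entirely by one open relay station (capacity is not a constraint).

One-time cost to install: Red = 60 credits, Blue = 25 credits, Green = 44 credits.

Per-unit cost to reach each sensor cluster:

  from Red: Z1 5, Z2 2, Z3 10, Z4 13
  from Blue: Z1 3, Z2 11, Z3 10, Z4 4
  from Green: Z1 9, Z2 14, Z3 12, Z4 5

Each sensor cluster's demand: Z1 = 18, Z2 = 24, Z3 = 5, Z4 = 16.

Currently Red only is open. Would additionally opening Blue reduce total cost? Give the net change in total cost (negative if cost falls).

Current service cost with {Red}: 396.
Adding Blue: each sensor cluster re-picks its cheapest; new service cost 216, saving 180.
Extra fixed cost: 25. Net change = 25 − 180 = -155.
(Totals: 456 → 301.)

Yes — net change −155 (cost falls by 155).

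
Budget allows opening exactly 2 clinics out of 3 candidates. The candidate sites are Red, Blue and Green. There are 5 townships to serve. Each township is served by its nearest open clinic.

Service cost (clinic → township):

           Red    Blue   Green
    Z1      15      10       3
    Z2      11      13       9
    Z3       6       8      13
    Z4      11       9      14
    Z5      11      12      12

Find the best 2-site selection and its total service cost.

With exactly 2 open, each township uses its cheapest among the chosen.
{Red, Green}: Z1→Green 3, Z2→Green 9, Z3→Red 6, Z4→Red 11, Z5→Red 11. Service cost 40.
{Blue, Green}: service cost 41
{Red, Blue}: service cost 47
Among all 3 size-2 choices, {Red, Green} is lowest.

Choose Red and Green; total service cost 40.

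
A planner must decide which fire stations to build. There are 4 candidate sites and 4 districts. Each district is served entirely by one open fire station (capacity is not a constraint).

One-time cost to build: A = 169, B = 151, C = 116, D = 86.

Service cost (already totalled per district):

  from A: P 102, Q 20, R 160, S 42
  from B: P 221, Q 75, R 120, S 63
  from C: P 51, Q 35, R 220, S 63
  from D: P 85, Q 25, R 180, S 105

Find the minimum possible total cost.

Minimum total cost: 481

For any fixed open set, each district goes to its cheapest open site; total = fixed + service.
{D}: P→D 85, Q→D 25, R→D 180, S→D 105. Service 395; fixed 86; total 481.
{C}: service 369 + fixed 116 = 485
{A}: service 324 + fixed 169 = 493
{A, B, C, D}: service 233 + fixed 522 = 755
No other subset beats 481.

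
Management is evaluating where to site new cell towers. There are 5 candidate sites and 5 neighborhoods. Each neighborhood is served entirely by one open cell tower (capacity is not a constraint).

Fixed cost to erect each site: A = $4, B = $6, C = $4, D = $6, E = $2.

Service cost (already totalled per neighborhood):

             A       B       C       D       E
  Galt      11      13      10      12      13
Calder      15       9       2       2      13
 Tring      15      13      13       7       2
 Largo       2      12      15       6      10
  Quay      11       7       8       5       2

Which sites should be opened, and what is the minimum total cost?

For any fixed open set, each neighborhood goes to its cheapest open site; total = fixed + service.
{A, C, E}: Galt→C 10, Calder→C 2, Tring→E 2, Largo→A 2, Quay→E 2. Service 18; fixed 10; total 28.
{A, D, E}: service 19 + fixed 12 = 31
{C, E}: service 26 + fixed 6 = 32
{A, B, C, D, E}: service 18 + fixed 22 = 40
No other subset beats 28.

Open A, C and E; minimum total cost 28.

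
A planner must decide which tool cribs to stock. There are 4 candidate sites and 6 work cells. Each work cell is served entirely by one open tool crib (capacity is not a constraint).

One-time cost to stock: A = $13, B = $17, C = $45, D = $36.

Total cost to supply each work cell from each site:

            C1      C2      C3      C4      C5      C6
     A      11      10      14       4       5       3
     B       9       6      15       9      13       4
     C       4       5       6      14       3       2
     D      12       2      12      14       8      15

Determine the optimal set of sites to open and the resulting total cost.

For any fixed open set, each work cell goes to its cheapest open site; total = fixed + service.
{A}: C1→A 11, C2→A 10, C3→A 14, C4→A 4, C5→A 5, C6→A 3. Service 47; fixed 13; total 60.
{A, B}: service 41 + fixed 30 = 71
{B}: service 56 + fixed 17 = 73
{A, B, C, D}: service 21 + fixed 111 = 132
No other subset beats 60.

Open A only; minimum total cost 60.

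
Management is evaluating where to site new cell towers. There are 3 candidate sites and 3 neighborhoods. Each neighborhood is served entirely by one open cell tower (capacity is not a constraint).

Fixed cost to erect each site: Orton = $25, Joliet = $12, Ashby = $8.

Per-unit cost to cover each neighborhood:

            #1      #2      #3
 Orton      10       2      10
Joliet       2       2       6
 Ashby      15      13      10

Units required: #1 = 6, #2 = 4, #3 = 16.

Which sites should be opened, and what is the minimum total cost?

Open Joliet only; minimum total cost 128.

For any fixed open set, each neighborhood goes to its cheapest open site; total = fixed + service.
{Joliet}: #1→Joliet 2·6=12, #2→Joliet 2·4=8, #3→Joliet 6·16=96. Service 116; fixed 12; total 128.
{Joliet, Ashby}: service 116 + fixed 20 = 136
{Orton, Joliet}: service 116 + fixed 37 = 153
{Orton, Joliet, Ashby}: service 116 + fixed 45 = 161
(All 7 nonempty subsets were checked; Joliet only is lowest.)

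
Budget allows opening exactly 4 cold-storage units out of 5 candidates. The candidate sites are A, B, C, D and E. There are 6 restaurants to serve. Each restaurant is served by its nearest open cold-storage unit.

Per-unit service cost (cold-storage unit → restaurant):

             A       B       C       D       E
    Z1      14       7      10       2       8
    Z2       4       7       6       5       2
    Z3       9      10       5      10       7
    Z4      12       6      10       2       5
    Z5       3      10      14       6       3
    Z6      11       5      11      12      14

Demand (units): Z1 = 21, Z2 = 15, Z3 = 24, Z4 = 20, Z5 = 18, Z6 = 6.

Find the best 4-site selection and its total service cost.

With exactly 4 open, each restaurant uses its cheapest among the chosen.
{B, C, D, E}: Z1→D 2·21=42, Z2→E 2·15=30, Z3→C 5·24=120, Z4→D 2·20=40, Z5→E 3·18=54, Z6→B 5·6=30. Service cost 316.
{A, B, C, D}: service cost 346
{A, C, D, E}: service cost 352
Among all 5 size-4 choices, {B, C, D, E} is lowest.

Choose B, C, D and E; total service cost 316.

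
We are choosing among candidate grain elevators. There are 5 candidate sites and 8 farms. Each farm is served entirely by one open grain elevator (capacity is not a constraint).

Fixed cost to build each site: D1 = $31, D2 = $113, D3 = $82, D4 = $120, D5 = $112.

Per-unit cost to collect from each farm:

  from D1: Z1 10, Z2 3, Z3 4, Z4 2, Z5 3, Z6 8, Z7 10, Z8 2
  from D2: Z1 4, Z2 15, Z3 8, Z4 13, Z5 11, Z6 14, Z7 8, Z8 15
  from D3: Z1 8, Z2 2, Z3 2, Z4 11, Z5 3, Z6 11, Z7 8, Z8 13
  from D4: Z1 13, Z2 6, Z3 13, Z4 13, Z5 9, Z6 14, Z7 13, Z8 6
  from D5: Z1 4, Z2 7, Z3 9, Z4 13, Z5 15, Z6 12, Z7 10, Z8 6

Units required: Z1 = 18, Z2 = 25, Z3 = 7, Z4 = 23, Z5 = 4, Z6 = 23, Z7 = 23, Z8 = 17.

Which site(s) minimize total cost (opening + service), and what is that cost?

Open D1 and D2; minimum total cost 779.

For any fixed open set, each farm goes to its cheapest open site; total = fixed + service.
{D1, D2}: Z1→D2 4·18=72, Z2→D1 3·25=75, Z3→D1 4·7=28, Z4→D1 2·23=46, Z5→D1 3·4=12, Z6→D1 8·23=184, Z7→D2 8·23=184, Z8→D1 2·17=34. Service 635; fixed 144; total 779.
{D1, D3}: Z1→D3 8·18=144, Z2→D3 2·25=50, Z3→D3 2·7=14, Z4→D1 2·23=46, Z5→D1 3·4=12, Z6→D1 8·23=184, Z7→D3 8·23=184, Z8→D1 2·17=34. Service 668; fixed 113; total 781.
{D1}: service 789 + fixed 31 = 820
{D1, D2, D3, D4, D5}: service 596 + fixed 458 = 1054
No other subset beats 779.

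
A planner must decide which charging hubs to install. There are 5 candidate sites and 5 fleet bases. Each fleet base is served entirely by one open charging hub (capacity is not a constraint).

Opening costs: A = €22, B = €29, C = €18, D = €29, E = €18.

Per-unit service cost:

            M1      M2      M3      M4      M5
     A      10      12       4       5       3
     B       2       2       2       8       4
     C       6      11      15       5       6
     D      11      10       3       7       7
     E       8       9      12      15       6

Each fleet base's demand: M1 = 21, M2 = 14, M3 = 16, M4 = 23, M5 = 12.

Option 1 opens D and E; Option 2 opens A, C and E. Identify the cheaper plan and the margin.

Option 2 is cheaper by 97.

Option 1: {D, E}: M1→E 8·21=168, M2→E 9·14=126, M3→D 3·16=48, M4→D 7·23=161, M5→E 6·12=72. Service 575; fixed 47; total 622.
Option 2: {A, C, E}: M1→C 6·21=126, M2→E 9·14=126, M3→A 4·16=64, M4→A 5·23=115, M5→A 3·12=36. Service 467; fixed 58; total 525.
Difference: |622 − 525| = 97.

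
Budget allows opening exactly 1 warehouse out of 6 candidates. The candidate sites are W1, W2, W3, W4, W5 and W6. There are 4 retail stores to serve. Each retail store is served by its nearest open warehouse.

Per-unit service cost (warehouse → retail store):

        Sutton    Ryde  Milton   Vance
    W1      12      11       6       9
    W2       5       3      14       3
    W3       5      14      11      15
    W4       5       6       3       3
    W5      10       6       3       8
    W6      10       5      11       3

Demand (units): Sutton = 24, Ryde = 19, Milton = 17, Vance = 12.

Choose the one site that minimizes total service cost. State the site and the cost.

With exactly 1 open, each retail store uses its cheapest among the chosen.
{W4}: Sutton→W4 5·24=120, Ryde→W4 6·19=114, Milton→W4 3·17=51, Vance→W4 3·12=36. Service cost 321.
{W2}: service cost 451
{W5}: service cost 501
Among all 6 size-1 choices, {W4} is lowest.

Choose W4 only; total service cost 321.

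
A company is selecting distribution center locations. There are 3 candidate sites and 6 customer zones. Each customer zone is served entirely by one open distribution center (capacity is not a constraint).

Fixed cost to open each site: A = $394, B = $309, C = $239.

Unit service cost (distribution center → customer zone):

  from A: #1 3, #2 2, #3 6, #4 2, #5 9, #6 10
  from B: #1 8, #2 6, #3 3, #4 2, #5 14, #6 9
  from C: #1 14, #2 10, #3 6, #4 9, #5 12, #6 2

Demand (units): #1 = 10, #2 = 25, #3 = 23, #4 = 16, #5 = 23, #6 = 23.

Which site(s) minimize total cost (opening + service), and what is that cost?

Open A only; minimum total cost 1081.

For any fixed open set, each customer zone goes to its cheapest open site; total = fixed + service.
{A}: #1→A 3·10=30, #2→A 2·25=50, #3→A 6·23=138, #4→A 2·16=32, #5→A 9·23=207, #6→A 10·23=230. Service 687; fixed 394; total 1081.
{A, C}: service 503 + fixed 633 = 1136
{B}: service 860 + fixed 309 = 1169
{A, B, C}: service 434 + fixed 942 = 1376
No other subset beats 1081.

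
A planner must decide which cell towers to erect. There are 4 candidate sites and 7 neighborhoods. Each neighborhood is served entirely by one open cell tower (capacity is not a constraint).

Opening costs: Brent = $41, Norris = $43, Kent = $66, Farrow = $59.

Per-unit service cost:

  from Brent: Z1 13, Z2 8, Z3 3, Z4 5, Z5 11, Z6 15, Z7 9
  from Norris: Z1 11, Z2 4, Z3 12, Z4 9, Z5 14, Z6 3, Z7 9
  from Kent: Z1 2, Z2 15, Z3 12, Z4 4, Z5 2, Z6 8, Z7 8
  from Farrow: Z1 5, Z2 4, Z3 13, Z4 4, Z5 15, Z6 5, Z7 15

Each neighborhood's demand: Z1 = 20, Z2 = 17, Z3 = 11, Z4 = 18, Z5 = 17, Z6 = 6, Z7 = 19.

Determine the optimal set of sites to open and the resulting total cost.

Open Brent, Norris and Kent; minimum total cost 567.

For any fixed open set, each neighborhood goes to its cheapest open site; total = fixed + service.
{Brent, Norris, Kent}: Z1→Kent 2·20=40, Z2→Norris 4·17=68, Z3→Brent 3·11=33, Z4→Kent 4·18=72, Z5→Kent 2·17=34, Z6→Norris 3·6=18, Z7→Kent 8·19=152. Service 417; fixed 150; total 567.
{Brent, Kent, Farrow}: Z1→Kent 2·20=40, Z2→Farrow 4·17=68, Z3→Brent 3·11=33, Z4→Kent 4·18=72, Z5→Kent 2·17=34, Z6→Farrow 5·6=30, Z7→Kent 8·19=152. Service 429; fixed 166; total 595.
{Brent, Kent}: Z1→Kent 2·20=40, Z2→Brent 8·17=136, Z3→Brent 3·11=33, Z4→Kent 4·18=72, Z5→Kent 2·17=34, Z6→Kent 8·6=48, Z7→Kent 8·19=152. Service 515; fixed 107; total 622.
{Brent, Norris, Kent, Farrow}: service 417 + fixed 209 = 626
(All 15 nonempty subsets were checked; Brent, Norris and Kent is lowest.)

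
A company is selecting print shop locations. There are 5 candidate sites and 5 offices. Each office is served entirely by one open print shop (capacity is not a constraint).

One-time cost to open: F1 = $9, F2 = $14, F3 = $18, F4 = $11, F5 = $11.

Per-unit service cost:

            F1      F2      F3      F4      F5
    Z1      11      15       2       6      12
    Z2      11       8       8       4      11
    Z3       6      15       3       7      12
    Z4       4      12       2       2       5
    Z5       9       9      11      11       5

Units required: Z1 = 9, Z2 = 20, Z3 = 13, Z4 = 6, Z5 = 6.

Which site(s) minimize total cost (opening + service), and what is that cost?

For any fixed open set, each office goes to its cheapest open site; total = fixed + service.
{F3, F4, F5}: Z1→F3 2·9=18, Z2→F4 4·20=80, Z3→F3 3·13=39, Z4→F3 2·6=12, Z5→F5 5·6=30. Service 179; fixed 40; total 219.
{F1, F3, F4, F5}: Z1→F3 2·9=18, Z2→F4 4·20=80, Z3→F3 3·13=39, Z4→F3 2·6=12, Z5→F5 5·6=30. Service 179; fixed 49; total 228.
{F2, F3, F4, F5}: service 179 + fixed 54 = 233
{F1, F2, F3, F4, F5}: service 179 + fixed 63 = 242
No other subset beats 219.

Open F3, F4 and F5; minimum total cost 219.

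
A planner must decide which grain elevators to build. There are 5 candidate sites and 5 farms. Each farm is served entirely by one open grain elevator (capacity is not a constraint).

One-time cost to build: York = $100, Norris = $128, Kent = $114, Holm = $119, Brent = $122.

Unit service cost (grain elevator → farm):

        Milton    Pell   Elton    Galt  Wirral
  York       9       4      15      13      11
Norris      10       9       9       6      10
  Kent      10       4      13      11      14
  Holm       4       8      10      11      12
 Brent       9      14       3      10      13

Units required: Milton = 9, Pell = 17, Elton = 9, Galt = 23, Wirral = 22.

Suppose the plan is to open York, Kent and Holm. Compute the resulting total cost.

Total cost: 1022

Each farm is assigned to its cheapest site among the open ones.
{York, Kent, Holm}: Milton→Holm 4·9=36, Pell→York 4·17=68, Elton→Holm 10·9=90, Galt→Kent 11·23=253, Wirral→York 11·22=242. Service 689; fixed 333; total 1022.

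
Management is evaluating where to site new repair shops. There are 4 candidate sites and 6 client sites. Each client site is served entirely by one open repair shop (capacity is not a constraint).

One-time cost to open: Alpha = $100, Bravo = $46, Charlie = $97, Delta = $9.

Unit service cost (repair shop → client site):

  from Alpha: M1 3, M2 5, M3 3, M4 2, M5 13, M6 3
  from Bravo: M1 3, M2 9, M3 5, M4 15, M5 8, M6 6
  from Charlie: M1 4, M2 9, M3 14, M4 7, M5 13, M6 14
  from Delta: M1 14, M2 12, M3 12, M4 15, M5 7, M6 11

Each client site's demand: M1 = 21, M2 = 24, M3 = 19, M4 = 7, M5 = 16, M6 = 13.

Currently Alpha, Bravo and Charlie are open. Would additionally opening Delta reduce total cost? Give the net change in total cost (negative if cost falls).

Yes — net change −7 (cost falls by 7).

Current service cost with {Alpha, Bravo, Charlie}: 421.
Adding Delta: each client site re-picks its cheapest; new service cost 405, saving 16.
Extra fixed cost: 9. Net change = 9 − 16 = -7.
(Totals: 664 → 657.)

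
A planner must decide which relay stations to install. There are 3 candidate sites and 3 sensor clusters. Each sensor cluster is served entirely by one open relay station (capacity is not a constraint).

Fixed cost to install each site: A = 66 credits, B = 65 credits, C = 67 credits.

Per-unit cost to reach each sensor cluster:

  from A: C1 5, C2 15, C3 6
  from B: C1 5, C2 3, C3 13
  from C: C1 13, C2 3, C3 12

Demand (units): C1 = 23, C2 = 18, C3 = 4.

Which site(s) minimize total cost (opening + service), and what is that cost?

For any fixed open set, each sensor cluster goes to its cheapest open site; total = fixed + service.
{B}: C1→B 5·23=115, C2→B 3·18=54, C3→B 13·4=52. Service 221; fixed 65; total 286.
{A, B}: service 193 + fixed 131 = 324
{A, C}: service 193 + fixed 133 = 326
{A, B, C}: C1→A 5·23=115, C2→B 3·18=54, C3→A 6·4=24. Service 193; fixed 198; total 391.
No other subset beats 286.

Open B only; minimum total cost 286.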